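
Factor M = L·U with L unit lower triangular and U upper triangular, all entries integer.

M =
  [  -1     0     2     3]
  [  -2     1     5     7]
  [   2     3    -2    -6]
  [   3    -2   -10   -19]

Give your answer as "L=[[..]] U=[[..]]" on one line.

  R1 -= 2·R0 → [0,1,1,1]
  R2 -= -2·R0 → [0,3,2,0]
  R3 -= -3·R0 → [0,-2,-4,-10]
  R2 -= 3·R1 → [0,0,-1,-3]
  R3 -= -2·R1 → [0,0,-2,-8]
  R3 -= 2·R2 → [0,0,0,-2]

L=[[1,0,0,0],[2,1,0,0],[-2,3,1,0],[-3,-2,2,1]] U=[[-1,0,2,3],[0,1,1,1],[0,0,-1,-3],[0,0,0,-2]]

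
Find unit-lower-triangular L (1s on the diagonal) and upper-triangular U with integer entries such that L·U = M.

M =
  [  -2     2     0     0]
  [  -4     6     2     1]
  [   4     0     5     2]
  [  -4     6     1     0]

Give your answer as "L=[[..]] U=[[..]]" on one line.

  r1 -= 2·r0 → [0,2,2,1]
  r2 -= -2·r0 → [0,4,5,2]
  r3 -= 2·r0 → [0,2,1,0]
  r2 -= 2·r1 → [0,0,1,0]
  r3 -= 1·r1 → [0,0,-1,-1]
  r3 -= -1·r2 → [0,0,0,-1]

L=[[1,0,0,0],[2,1,0,0],[-2,2,1,0],[2,1,-1,1]] U=[[-2,2,0,0],[0,2,2,1],[0,0,1,0],[0,0,0,-1]]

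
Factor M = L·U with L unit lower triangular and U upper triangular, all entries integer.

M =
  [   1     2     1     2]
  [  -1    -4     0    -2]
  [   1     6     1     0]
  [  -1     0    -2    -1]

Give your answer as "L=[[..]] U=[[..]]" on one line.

L=[[1,0,0,0],[-1,1,0,0],[1,-2,1,0],[-1,-1,0,1]] U=[[1,2,1,2],[0,-2,1,0],[0,0,2,-2],[0,0,0,1]]

  R1 -= -1·R0 → [0,-2,1,0]
  R2 -= 1·R0 → [0,4,0,-2]
  R3 -= -1·R0 → [0,2,-1,1]
  R2 -= -2·R1 → [0,0,2,-2]
  R3 -= -1·R1 → [0,0,0,1]
  R3 -= 0·R2 → [0,0,0,1]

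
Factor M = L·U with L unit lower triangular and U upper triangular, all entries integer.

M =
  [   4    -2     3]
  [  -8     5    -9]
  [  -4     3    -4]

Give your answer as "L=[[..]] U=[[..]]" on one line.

L=[[1,0,0],[-2,1,0],[-1,1,1]] U=[[4,-2,3],[0,1,-3],[0,0,2]]

  r1 -= -2·r0 → [0,1,-3]
  r2 -= -1·r0 → [0,1,-1]
  r2 -= 1·r1 → [0,0,2]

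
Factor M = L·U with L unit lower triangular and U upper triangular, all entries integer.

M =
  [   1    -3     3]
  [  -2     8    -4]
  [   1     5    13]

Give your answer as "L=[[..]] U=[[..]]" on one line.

  row1 -= -2·row0 → [0,2,2]
  row2 -= 1·row0 → [0,8,10]
  row2 -= 4·row1 → [0,0,2]

L=[[1,0,0],[-2,1,0],[1,4,1]] U=[[1,-3,3],[0,2,2],[0,0,2]]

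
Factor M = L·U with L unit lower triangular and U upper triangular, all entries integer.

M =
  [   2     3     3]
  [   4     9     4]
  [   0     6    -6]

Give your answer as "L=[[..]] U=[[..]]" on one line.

  r1 -= 2·r0 → [0,3,-2]
  r2 -= 0·r0 → [0,6,-6]
  r2 -= 2·r1 → [0,0,-2]

L=[[1,0,0],[2,1,0],[0,2,1]] U=[[2,3,3],[0,3,-2],[0,0,-2]]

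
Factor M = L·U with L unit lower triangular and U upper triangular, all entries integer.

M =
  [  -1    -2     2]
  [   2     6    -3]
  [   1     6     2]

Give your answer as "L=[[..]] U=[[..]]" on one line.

L=[[1,0,0],[-2,1,0],[-1,2,1]] U=[[-1,-2,2],[0,2,1],[0,0,2]]

  row1 -= -2·row0 → [0,2,1]
  row2 -= -1·row0 → [0,4,4]
  row2 -= 2·row1 → [0,0,2]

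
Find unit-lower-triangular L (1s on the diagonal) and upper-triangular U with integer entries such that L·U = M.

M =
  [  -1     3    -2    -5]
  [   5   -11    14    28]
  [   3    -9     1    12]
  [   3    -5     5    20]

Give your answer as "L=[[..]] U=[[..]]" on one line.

  R1 -= -5·R0 → [0,4,4,3]
  R2 -= -3·R0 → [0,0,-5,-3]
  R3 -= -3·R0 → [0,4,-1,5]
  R2 -= 0·R1 → [0,0,-5,-3]
  R3 -= 1·R1 → [0,0,-5,2]
  R3 -= 1·R2 → [0,0,0,5]

L=[[1,0,0,0],[-5,1,0,0],[-3,0,1,0],[-3,1,1,1]] U=[[-1,3,-2,-5],[0,4,4,3],[0,0,-5,-3],[0,0,0,5]]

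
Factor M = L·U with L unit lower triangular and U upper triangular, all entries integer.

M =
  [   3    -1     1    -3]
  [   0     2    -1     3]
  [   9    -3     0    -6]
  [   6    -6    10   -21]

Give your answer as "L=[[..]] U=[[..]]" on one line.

  R1 -= 0·R0 → [0,2,-1,3]
  R2 -= 3·R0 → [0,0,-3,3]
  R3 -= 2·R0 → [0,-4,8,-15]
  R2 -= 0·R1 → [0,0,-3,3]
  R3 -= -2·R1 → [0,0,6,-9]
  R3 -= -2·R2 → [0,0,0,-3]

L=[[1,0,0,0],[0,1,0,0],[3,0,1,0],[2,-2,-2,1]] U=[[3,-1,1,-3],[0,2,-1,3],[0,0,-3,3],[0,0,0,-3]]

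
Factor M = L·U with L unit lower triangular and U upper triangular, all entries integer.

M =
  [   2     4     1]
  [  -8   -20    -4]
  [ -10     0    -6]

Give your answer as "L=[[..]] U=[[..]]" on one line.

  r1 -= -4·r0 → [0,-4,0]
  r2 -= -5·r0 → [0,20,-1]
  r2 -= -5·r1 → [0,0,-1]

L=[[1,0,0],[-4,1,0],[-5,-5,1]] U=[[2,4,1],[0,-4,0],[0,0,-1]]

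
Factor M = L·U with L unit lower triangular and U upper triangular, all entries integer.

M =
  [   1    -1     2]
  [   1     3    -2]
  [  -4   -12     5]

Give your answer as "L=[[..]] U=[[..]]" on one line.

L=[[1,0,0],[1,1,0],[-4,-4,1]] U=[[1,-1,2],[0,4,-4],[0,0,-3]]

  R1 -= 1·R0 → [0,4,-4]
  R2 -= -4·R0 → [0,-16,13]
  R2 -= -4·R1 → [0,0,-3]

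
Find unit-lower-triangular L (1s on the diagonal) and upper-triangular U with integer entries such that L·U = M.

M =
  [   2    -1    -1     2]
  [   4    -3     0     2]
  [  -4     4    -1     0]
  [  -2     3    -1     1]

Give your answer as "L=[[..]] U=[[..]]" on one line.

L=[[1,0,0,0],[2,1,0,0],[-2,-2,1,0],[-1,-2,2,1]] U=[[2,-1,-1,2],[0,-1,2,-2],[0,0,1,0],[0,0,0,-1]]

  R1 -= 2·R0 → [0,-1,2,-2]
  R2 -= -2·R0 → [0,2,-3,4]
  R3 -= -1·R0 → [0,2,-2,3]
  R2 -= -2·R1 → [0,0,1,0]
  R3 -= -2·R1 → [0,0,2,-1]
  R3 -= 2·R2 → [0,0,0,-1]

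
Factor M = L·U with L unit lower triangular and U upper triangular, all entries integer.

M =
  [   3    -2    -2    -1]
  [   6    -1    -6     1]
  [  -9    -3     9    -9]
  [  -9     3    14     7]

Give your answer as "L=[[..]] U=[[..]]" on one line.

  row1 -= 2·row0 → [0,3,-2,3]
  row2 -= -3·row0 → [0,-9,3,-12]
  row3 -= -3·row0 → [0,-3,8,4]
  row2 -= -3·row1 → [0,0,-3,-3]
  row3 -= -1·row1 → [0,0,6,7]
  row3 -= -2·row2 → [0,0,0,1]

L=[[1,0,0,0],[2,1,0,0],[-3,-3,1,0],[-3,-1,-2,1]] U=[[3,-2,-2,-1],[0,3,-2,3],[0,0,-3,-3],[0,0,0,1]]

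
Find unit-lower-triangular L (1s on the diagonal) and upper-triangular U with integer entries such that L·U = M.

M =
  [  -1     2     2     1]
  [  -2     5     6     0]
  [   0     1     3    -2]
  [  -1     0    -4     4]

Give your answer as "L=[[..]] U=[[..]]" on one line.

L=[[1,0,0,0],[2,1,0,0],[0,1,1,0],[1,-2,-2,1]] U=[[-1,2,2,1],[0,1,2,-2],[0,0,1,0],[0,0,0,-1]]

  R1 -= 2·R0 → [0,1,2,-2]
  R2 -= 0·R0 → [0,1,3,-2]
  R3 -= 1·R0 → [0,-2,-6,3]
  R2 -= 1·R1 → [0,0,1,0]
  R3 -= -2·R1 → [0,0,-2,-1]
  R3 -= -2·R2 → [0,0,0,-1]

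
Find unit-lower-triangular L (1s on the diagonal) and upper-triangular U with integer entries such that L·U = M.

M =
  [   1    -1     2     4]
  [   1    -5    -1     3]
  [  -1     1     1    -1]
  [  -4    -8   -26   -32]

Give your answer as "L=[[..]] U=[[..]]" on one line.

L=[[1,0,0,0],[1,1,0,0],[-1,0,1,0],[-4,3,-3,1]] U=[[1,-1,2,4],[0,-4,-3,-1],[0,0,3,3],[0,0,0,-4]]

  row1 -= 1·row0 → [0,-4,-3,-1]
  row2 -= -1·row0 → [0,0,3,3]
  row3 -= -4·row0 → [0,-12,-18,-16]
  row2 -= 0·row1 → [0,0,3,3]
  row3 -= 3·row1 → [0,0,-9,-13]
  row3 -= -3·row2 → [0,0,0,-4]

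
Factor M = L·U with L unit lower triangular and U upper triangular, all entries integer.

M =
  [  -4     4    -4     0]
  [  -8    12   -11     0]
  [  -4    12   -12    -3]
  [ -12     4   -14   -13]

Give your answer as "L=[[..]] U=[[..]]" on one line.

  R1 -= 2·R0 → [0,4,-3,0]
  R2 -= 1·R0 → [0,8,-8,-3]
  R3 -= 3·R0 → [0,-8,-2,-13]
  R2 -= 2·R1 → [0,0,-2,-3]
  R3 -= -2·R1 → [0,0,-8,-13]
  R3 -= 4·R2 → [0,0,0,-1]

L=[[1,0,0,0],[2,1,0,0],[1,2,1,0],[3,-2,4,1]] U=[[-4,4,-4,0],[0,4,-3,0],[0,0,-2,-3],[0,0,0,-1]]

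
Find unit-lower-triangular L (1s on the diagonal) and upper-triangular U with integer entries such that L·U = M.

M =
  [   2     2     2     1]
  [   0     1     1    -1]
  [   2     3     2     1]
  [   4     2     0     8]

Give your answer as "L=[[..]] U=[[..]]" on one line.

L=[[1,0,0,0],[0,1,0,0],[1,1,1,0],[2,-2,2,1]] U=[[2,2,2,1],[0,1,1,-1],[0,0,-1,1],[0,0,0,2]]

  R1 -= 0·R0 → [0,1,1,-1]
  R2 -= 1·R0 → [0,1,0,0]
  R3 -= 2·R0 → [0,-2,-4,6]
  R2 -= 1·R1 → [0,0,-1,1]
  R3 -= -2·R1 → [0,0,-2,4]
  R3 -= 2·R2 → [0,0,0,2]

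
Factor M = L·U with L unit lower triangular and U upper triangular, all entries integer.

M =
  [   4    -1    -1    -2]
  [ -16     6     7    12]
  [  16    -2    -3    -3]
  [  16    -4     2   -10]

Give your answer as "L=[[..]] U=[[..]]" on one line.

  R1 -= -4·R0 → [0,2,3,4]
  R2 -= 4·R0 → [0,2,1,5]
  R3 -= 4·R0 → [0,0,6,-2]
  R2 -= 1·R1 → [0,0,-2,1]
  R3 -= 0·R1 → [0,0,6,-2]
  R3 -= -3·R2 → [0,0,0,1]

L=[[1,0,0,0],[-4,1,0,0],[4,1,1,0],[4,0,-3,1]] U=[[4,-1,-1,-2],[0,2,3,4],[0,0,-2,1],[0,0,0,1]]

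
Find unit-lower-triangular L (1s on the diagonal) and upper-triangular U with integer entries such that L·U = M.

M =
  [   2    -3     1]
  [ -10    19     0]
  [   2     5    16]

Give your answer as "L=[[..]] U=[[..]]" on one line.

  r1 -= -5·r0 → [0,4,5]
  r2 -= 1·r0 → [0,8,15]
  r2 -= 2·r1 → [0,0,5]

L=[[1,0,0],[-5,1,0],[1,2,1]] U=[[2,-3,1],[0,4,5],[0,0,5]]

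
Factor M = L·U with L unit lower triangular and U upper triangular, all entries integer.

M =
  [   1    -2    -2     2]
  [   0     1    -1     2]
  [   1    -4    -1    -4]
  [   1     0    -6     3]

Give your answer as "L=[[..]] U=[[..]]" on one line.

  row1 -= 0·row0 → [0,1,-1,2]
  row2 -= 1·row0 → [0,-2,1,-6]
  row3 -= 1·row0 → [0,2,-4,1]
  row2 -= -2·row1 → [0,0,-1,-2]
  row3 -= 2·row1 → [0,0,-2,-3]
  row3 -= 2·row2 → [0,0,0,1]

L=[[1,0,0,0],[0,1,0,0],[1,-2,1,0],[1,2,2,1]] U=[[1,-2,-2,2],[0,1,-1,2],[0,0,-1,-2],[0,0,0,1]]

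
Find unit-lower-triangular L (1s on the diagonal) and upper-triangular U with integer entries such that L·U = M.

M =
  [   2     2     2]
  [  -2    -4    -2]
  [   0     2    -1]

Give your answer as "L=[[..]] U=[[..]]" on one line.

  R1 -= -1·R0 → [0,-2,0]
  R2 -= 0·R0 → [0,2,-1]
  R2 -= -1·R1 → [0,0,-1]

L=[[1,0,0],[-1,1,0],[0,-1,1]] U=[[2,2,2],[0,-2,0],[0,0,-1]]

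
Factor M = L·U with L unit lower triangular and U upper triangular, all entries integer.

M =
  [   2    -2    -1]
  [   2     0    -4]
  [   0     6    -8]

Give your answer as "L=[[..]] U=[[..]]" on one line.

  R1 -= 1·R0 → [0,2,-3]
  R2 -= 0·R0 → [0,6,-8]
  R2 -= 3·R1 → [0,0,1]

L=[[1,0,0],[1,1,0],[0,3,1]] U=[[2,-2,-1],[0,2,-3],[0,0,1]]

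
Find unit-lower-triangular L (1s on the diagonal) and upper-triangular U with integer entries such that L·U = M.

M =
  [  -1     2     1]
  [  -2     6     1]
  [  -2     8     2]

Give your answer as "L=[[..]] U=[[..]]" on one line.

  row1 -= 2·row0 → [0,2,-1]
  row2 -= 2·row0 → [0,4,0]
  row2 -= 2·row1 → [0,0,2]

L=[[1,0,0],[2,1,0],[2,2,1]] U=[[-1,2,1],[0,2,-1],[0,0,2]]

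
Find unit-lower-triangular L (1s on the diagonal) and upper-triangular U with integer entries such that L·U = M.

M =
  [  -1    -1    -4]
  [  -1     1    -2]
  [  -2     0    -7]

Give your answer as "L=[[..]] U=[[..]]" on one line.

L=[[1,0,0],[1,1,0],[2,1,1]] U=[[-1,-1,-4],[0,2,2],[0,0,-1]]

  r1 -= 1·r0 → [0,2,2]
  r2 -= 2·r0 → [0,2,1]
  r2 -= 1·r1 → [0,0,-1]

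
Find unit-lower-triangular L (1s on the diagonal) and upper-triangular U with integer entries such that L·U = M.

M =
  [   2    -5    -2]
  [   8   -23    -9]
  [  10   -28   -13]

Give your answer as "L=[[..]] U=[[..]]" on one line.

L=[[1,0,0],[4,1,0],[5,1,1]] U=[[2,-5,-2],[0,-3,-1],[0,0,-2]]

  R1 -= 4·R0 → [0,-3,-1]
  R2 -= 5·R0 → [0,-3,-3]
  R2 -= 1·R1 → [0,0,-2]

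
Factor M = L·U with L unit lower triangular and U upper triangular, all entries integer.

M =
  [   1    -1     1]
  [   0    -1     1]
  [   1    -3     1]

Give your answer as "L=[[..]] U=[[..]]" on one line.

  row1 -= 0·row0 → [0,-1,1]
  row2 -= 1·row0 → [0,-2,0]
  row2 -= 2·row1 → [0,0,-2]

L=[[1,0,0],[0,1,0],[1,2,1]] U=[[1,-1,1],[0,-1,1],[0,0,-2]]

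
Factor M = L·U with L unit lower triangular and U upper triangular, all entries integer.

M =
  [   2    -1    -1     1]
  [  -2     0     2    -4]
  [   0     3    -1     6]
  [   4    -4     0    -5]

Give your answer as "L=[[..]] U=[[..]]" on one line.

L=[[1,0,0,0],[-1,1,0,0],[0,-3,1,0],[2,2,0,1]] U=[[2,-1,-1,1],[0,-1,1,-3],[0,0,2,-3],[0,0,0,-1]]

  row1 -= -1·row0 → [0,-1,1,-3]
  row2 -= 0·row0 → [0,3,-1,6]
  row3 -= 2·row0 → [0,-2,2,-7]
  row2 -= -3·row1 → [0,0,2,-3]
  row3 -= 2·row1 → [0,0,0,-1]
  row3 -= 0·row2 → [0,0,0,-1]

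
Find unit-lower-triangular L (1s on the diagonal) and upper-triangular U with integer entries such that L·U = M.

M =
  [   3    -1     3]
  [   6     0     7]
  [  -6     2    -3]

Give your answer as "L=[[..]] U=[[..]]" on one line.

L=[[1,0,0],[2,1,0],[-2,0,1]] U=[[3,-1,3],[0,2,1],[0,0,3]]

  R1 -= 2·R0 → [0,2,1]
  R2 -= -2·R0 → [0,0,3]
  R2 -= 0·R1 → [0,0,3]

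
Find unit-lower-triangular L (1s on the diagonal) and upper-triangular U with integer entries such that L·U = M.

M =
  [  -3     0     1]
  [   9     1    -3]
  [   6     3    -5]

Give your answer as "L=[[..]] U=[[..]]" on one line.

  row1 -= -3·row0 → [0,1,0]
  row2 -= -2·row0 → [0,3,-3]
  row2 -= 3·row1 → [0,0,-3]

L=[[1,0,0],[-3,1,0],[-2,3,1]] U=[[-3,0,1],[0,1,0],[0,0,-3]]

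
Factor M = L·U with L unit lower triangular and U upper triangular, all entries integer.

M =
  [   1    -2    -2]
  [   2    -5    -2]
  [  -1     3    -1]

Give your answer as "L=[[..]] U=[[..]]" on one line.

  row1 -= 2·row0 → [0,-1,2]
  row2 -= -1·row0 → [0,1,-3]
  row2 -= -1·row1 → [0,0,-1]

L=[[1,0,0],[2,1,0],[-1,-1,1]] U=[[1,-2,-2],[0,-1,2],[0,0,-1]]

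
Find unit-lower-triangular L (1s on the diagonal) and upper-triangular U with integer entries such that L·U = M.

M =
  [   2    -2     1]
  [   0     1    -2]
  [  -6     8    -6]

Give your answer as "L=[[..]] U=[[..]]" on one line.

  row1 -= 0·row0 → [0,1,-2]
  row2 -= -3·row0 → [0,2,-3]
  row2 -= 2·row1 → [0,0,1]

L=[[1,0,0],[0,1,0],[-3,2,1]] U=[[2,-2,1],[0,1,-2],[0,0,1]]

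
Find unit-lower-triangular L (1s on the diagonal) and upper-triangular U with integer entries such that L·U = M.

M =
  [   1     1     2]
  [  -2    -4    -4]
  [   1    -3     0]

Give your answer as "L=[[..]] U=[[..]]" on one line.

  r1 -= -2·r0 → [0,-2,0]
  r2 -= 1·r0 → [0,-4,-2]
  r2 -= 2·r1 → [0,0,-2]

L=[[1,0,0],[-2,1,0],[1,2,1]] U=[[1,1,2],[0,-2,0],[0,0,-2]]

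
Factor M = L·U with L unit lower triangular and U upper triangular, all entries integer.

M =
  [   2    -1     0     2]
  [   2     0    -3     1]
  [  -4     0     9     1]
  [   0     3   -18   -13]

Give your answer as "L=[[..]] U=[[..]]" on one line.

  row1 -= 1·row0 → [0,1,-3,-1]
  row2 -= -2·row0 → [0,-2,9,5]
  row3 -= 0·row0 → [0,3,-18,-13]
  row2 -= -2·row1 → [0,0,3,3]
  row3 -= 3·row1 → [0,0,-9,-10]
  row3 -= -3·row2 → [0,0,0,-1]

L=[[1,0,0,0],[1,1,0,0],[-2,-2,1,0],[0,3,-3,1]] U=[[2,-1,0,2],[0,1,-3,-1],[0,0,3,3],[0,0,0,-1]]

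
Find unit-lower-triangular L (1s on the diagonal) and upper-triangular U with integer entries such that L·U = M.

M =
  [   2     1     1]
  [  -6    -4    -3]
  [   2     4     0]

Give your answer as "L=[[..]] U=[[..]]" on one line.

  row1 -= -3·row0 → [0,-1,0]
  row2 -= 1·row0 → [0,3,-1]
  row2 -= -3·row1 → [0,0,-1]

L=[[1,0,0],[-3,1,0],[1,-3,1]] U=[[2,1,1],[0,-1,0],[0,0,-1]]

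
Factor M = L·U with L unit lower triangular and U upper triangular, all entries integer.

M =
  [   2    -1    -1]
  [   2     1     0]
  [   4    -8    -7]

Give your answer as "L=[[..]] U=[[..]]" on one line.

  r1 -= 1·r0 → [0,2,1]
  r2 -= 2·r0 → [0,-6,-5]
  r2 -= -3·r1 → [0,0,-2]

L=[[1,0,0],[1,1,0],[2,-3,1]] U=[[2,-1,-1],[0,2,1],[0,0,-2]]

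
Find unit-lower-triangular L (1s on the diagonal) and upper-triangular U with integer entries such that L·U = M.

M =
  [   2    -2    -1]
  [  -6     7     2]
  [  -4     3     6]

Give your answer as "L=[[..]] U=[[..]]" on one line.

  R1 -= -3·R0 → [0,1,-1]
  R2 -= -2·R0 → [0,-1,4]
  R2 -= -1·R1 → [0,0,3]

L=[[1,0,0],[-3,1,0],[-2,-1,1]] U=[[2,-2,-1],[0,1,-1],[0,0,3]]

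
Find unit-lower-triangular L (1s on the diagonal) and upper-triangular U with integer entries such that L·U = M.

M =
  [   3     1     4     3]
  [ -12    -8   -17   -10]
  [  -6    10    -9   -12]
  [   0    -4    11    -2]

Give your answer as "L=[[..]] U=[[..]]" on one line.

L=[[1,0,0,0],[-4,1,0,0],[-2,-3,1,0],[0,1,-3,1]] U=[[3,1,4,3],[0,-4,-1,2],[0,0,-4,0],[0,0,0,-4]]

  r1 -= -4·r0 → [0,-4,-1,2]
  r2 -= -2·r0 → [0,12,-1,-6]
  r3 -= 0·r0 → [0,-4,11,-2]
  r2 -= -3·r1 → [0,0,-4,0]
  r3 -= 1·r1 → [0,0,12,-4]
  r3 -= -3·r2 → [0,0,0,-4]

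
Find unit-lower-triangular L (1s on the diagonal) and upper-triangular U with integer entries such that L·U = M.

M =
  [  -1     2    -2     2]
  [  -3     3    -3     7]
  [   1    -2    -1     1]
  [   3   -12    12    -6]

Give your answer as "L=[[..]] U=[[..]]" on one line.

  row1 -= 3·row0 → [0,-3,3,1]
  row2 -= -1·row0 → [0,0,-3,3]
  row3 -= -3·row0 → [0,-6,6,0]
  row2 -= 0·row1 → [0,0,-3,3]
  row3 -= 2·row1 → [0,0,0,-2]
  row3 -= 0·row2 → [0,0,0,-2]

L=[[1,0,0,0],[3,1,0,0],[-1,0,1,0],[-3,2,0,1]] U=[[-1,2,-2,2],[0,-3,3,1],[0,0,-3,3],[0,0,0,-2]]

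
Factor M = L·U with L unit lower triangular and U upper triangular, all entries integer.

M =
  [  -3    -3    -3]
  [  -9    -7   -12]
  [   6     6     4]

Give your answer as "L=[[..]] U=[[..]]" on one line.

L=[[1,0,0],[3,1,0],[-2,0,1]] U=[[-3,-3,-3],[0,2,-3],[0,0,-2]]

  row1 -= 3·row0 → [0,2,-3]
  row2 -= -2·row0 → [0,0,-2]
  row2 -= 0·row1 → [0,0,-2]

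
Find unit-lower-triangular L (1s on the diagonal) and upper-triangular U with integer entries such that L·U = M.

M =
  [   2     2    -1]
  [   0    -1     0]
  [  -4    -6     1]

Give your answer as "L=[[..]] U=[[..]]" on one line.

L=[[1,0,0],[0,1,0],[-2,2,1]] U=[[2,2,-1],[0,-1,0],[0,0,-1]]

  row1 -= 0·row0 → [0,-1,0]
  row2 -= -2·row0 → [0,-2,-1]
  row2 -= 2·row1 → [0,0,-1]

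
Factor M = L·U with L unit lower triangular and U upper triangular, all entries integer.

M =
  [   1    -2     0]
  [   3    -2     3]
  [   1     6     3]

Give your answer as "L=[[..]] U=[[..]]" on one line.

L=[[1,0,0],[3,1,0],[1,2,1]] U=[[1,-2,0],[0,4,3],[0,0,-3]]

  r1 -= 3·r0 → [0,4,3]
  r2 -= 1·r0 → [0,8,3]
  r2 -= 2·r1 → [0,0,-3]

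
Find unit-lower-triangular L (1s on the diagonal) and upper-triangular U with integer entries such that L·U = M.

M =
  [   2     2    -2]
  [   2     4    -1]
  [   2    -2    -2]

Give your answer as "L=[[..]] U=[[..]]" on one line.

L=[[1,0,0],[1,1,0],[1,-2,1]] U=[[2,2,-2],[0,2,1],[0,0,2]]

  r1 -= 1·r0 → [0,2,1]
  r2 -= 1·r0 → [0,-4,0]
  r2 -= -2·r1 → [0,0,2]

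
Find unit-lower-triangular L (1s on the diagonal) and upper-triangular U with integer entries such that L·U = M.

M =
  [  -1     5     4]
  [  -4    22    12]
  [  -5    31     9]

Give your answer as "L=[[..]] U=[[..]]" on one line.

L=[[1,0,0],[4,1,0],[5,3,1]] U=[[-1,5,4],[0,2,-4],[0,0,1]]

  r1 -= 4·r0 → [0,2,-4]
  r2 -= 5·r0 → [0,6,-11]
  r2 -= 3·r1 → [0,0,1]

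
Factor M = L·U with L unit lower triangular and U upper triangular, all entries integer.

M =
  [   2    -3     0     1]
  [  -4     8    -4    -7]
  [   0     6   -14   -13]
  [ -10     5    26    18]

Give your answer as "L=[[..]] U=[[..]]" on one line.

  R1 -= -2·R0 → [0,2,-4,-5]
  R2 -= 0·R0 → [0,6,-14,-13]
  R3 -= -5·R0 → [0,-10,26,23]
  R2 -= 3·R1 → [0,0,-2,2]
  R3 -= -5·R1 → [0,0,6,-2]
  R3 -= -3·R2 → [0,0,0,4]

L=[[1,0,0,0],[-2,1,0,0],[0,3,1,0],[-5,-5,-3,1]] U=[[2,-3,0,1],[0,2,-4,-5],[0,0,-2,2],[0,0,0,4]]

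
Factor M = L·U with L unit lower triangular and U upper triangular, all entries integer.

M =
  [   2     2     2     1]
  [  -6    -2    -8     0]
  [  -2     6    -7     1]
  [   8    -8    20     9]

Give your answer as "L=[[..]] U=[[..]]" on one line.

L=[[1,0,0,0],[-3,1,0,0],[-1,2,1,0],[4,-4,-4,1]] U=[[2,2,2,1],[0,4,-2,3],[0,0,-1,-4],[0,0,0,1]]

  row1 -= -3·row0 → [0,4,-2,3]
  row2 -= -1·row0 → [0,8,-5,2]
  row3 -= 4·row0 → [0,-16,12,5]
  row2 -= 2·row1 → [0,0,-1,-4]
  row3 -= -4·row1 → [0,0,4,17]
  row3 -= -4·row2 → [0,0,0,1]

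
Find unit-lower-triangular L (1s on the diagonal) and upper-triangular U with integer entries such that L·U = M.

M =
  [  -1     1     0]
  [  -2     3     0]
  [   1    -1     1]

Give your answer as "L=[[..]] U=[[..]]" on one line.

L=[[1,0,0],[2,1,0],[-1,0,1]] U=[[-1,1,0],[0,1,0],[0,0,1]]

  row1 -= 2·row0 → [0,1,0]
  row2 -= -1·row0 → [0,0,1]
  row2 -= 0·row1 → [0,0,1]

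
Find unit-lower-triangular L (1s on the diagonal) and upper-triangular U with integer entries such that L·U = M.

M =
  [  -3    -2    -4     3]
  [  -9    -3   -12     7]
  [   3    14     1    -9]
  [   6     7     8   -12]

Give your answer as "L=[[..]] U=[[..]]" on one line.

  row1 -= 3·row0 → [0,3,0,-2]
  row2 -= -1·row0 → [0,12,-3,-6]
  row3 -= -2·row0 → [0,3,0,-6]
  row2 -= 4·row1 → [0,0,-3,2]
  row3 -= 1·row1 → [0,0,0,-4]
  row3 -= 0·row2 → [0,0,0,-4]

L=[[1,0,0,0],[3,1,0,0],[-1,4,1,0],[-2,1,0,1]] U=[[-3,-2,-4,3],[0,3,0,-2],[0,0,-3,2],[0,0,0,-4]]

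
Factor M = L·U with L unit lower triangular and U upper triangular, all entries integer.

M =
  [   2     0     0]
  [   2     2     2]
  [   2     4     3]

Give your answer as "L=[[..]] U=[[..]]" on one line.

  r1 -= 1·r0 → [0,2,2]
  r2 -= 1·r0 → [0,4,3]
  r2 -= 2·r1 → [0,0,-1]

L=[[1,0,0],[1,1,0],[1,2,1]] U=[[2,0,0],[0,2,2],[0,0,-1]]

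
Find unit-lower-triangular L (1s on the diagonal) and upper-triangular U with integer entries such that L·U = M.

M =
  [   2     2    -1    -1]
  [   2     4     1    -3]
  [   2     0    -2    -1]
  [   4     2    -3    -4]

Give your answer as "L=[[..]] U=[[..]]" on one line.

L=[[1,0,0,0],[1,1,0,0],[1,-1,1,0],[2,-1,1,1]] U=[[2,2,-1,-1],[0,2,2,-2],[0,0,1,-2],[0,0,0,-2]]

  R1 -= 1·R0 → [0,2,2,-2]
  R2 -= 1·R0 → [0,-2,-1,0]
  R3 -= 2·R0 → [0,-2,-1,-2]
  R2 -= -1·R1 → [0,0,1,-2]
  R3 -= -1·R1 → [0,0,1,-4]
  R3 -= 1·R2 → [0,0,0,-2]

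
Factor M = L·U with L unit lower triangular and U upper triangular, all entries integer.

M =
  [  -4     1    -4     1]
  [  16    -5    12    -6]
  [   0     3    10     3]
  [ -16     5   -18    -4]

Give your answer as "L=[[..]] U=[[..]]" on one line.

L=[[1,0,0,0],[-4,1,0,0],[0,-3,1,0],[4,-1,3,1]] U=[[-4,1,-4,1],[0,-1,-4,-2],[0,0,-2,-3],[0,0,0,-1]]

  r1 -= -4·r0 → [0,-1,-4,-2]
  r2 -= 0·r0 → [0,3,10,3]
  r3 -= 4·r0 → [0,1,-2,-8]
  r2 -= -3·r1 → [0,0,-2,-3]
  r3 -= -1·r1 → [0,0,-6,-10]
  r3 -= 3·r2 → [0,0,0,-1]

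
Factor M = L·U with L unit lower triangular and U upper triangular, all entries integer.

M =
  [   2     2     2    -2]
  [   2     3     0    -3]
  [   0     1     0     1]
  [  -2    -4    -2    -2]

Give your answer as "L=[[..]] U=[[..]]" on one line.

L=[[1,0,0,0],[1,1,0,0],[0,1,1,0],[-1,-2,-2,1]] U=[[2,2,2,-2],[0,1,-2,-1],[0,0,2,2],[0,0,0,-2]]

  R1 -= 1·R0 → [0,1,-2,-1]
  R2 -= 0·R0 → [0,1,0,1]
  R3 -= -1·R0 → [0,-2,0,-4]
  R2 -= 1·R1 → [0,0,2,2]
  R3 -= -2·R1 → [0,0,-4,-6]
  R3 -= -2·R2 → [0,0,0,-2]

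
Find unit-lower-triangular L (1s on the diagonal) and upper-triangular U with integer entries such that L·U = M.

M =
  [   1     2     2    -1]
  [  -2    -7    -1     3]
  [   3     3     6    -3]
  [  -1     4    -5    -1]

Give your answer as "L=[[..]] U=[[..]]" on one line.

L=[[1,0,0,0],[-2,1,0,0],[3,1,1,0],[-1,-2,-1,1]] U=[[1,2,2,-1],[0,-3,3,1],[0,0,-3,-1],[0,0,0,-1]]

  row1 -= -2·row0 → [0,-3,3,1]
  row2 -= 3·row0 → [0,-3,0,0]
  row3 -= -1·row0 → [0,6,-3,-2]
  row2 -= 1·row1 → [0,0,-3,-1]
  row3 -= -2·row1 → [0,0,3,0]
  row3 -= -1·row2 → [0,0,0,-1]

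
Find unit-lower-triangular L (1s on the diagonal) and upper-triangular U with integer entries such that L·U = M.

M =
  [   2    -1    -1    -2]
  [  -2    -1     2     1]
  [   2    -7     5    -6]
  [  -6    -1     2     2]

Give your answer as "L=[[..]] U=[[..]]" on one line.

L=[[1,0,0,0],[-1,1,0,0],[1,3,1,0],[-3,2,-1,1]] U=[[2,-1,-1,-2],[0,-2,1,-1],[0,0,3,-1],[0,0,0,-3]]

  row1 -= -1·row0 → [0,-2,1,-1]
  row2 -= 1·row0 → [0,-6,6,-4]
  row3 -= -3·row0 → [0,-4,-1,-4]
  row2 -= 3·row1 → [0,0,3,-1]
  row3 -= 2·row1 → [0,0,-3,-2]
  row3 -= -1·row2 → [0,0,0,-3]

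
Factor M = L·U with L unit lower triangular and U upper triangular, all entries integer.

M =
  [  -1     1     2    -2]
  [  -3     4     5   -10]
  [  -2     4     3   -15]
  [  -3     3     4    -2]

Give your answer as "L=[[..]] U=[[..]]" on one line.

  r1 -= 3·r0 → [0,1,-1,-4]
  r2 -= 2·r0 → [0,2,-1,-11]
  r3 -= 3·r0 → [0,0,-2,4]
  r2 -= 2·r1 → [0,0,1,-3]
  r3 -= 0·r1 → [0,0,-2,4]
  r3 -= -2·r2 → [0,0,0,-2]

L=[[1,0,0,0],[3,1,0,0],[2,2,1,0],[3,0,-2,1]] U=[[-1,1,2,-2],[0,1,-1,-4],[0,0,1,-3],[0,0,0,-2]]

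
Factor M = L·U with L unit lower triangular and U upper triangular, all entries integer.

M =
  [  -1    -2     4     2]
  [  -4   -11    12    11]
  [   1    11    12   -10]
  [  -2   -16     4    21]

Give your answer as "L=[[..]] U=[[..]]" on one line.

  row1 -= 4·row0 → [0,-3,-4,3]
  row2 -= -1·row0 → [0,9,16,-8]
  row3 -= 2·row0 → [0,-12,-4,17]
  row2 -= -3·row1 → [0,0,4,1]
  row3 -= 4·row1 → [0,0,12,5]
  row3 -= 3·row2 → [0,0,0,2]

L=[[1,0,0,0],[4,1,0,0],[-1,-3,1,0],[2,4,3,1]] U=[[-1,-2,4,2],[0,-3,-4,3],[0,0,4,1],[0,0,0,2]]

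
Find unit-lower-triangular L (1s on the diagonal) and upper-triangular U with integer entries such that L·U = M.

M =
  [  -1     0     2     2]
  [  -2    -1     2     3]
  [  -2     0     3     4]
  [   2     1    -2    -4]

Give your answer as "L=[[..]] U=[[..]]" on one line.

L=[[1,0,0,0],[2,1,0,0],[2,0,1,0],[-2,-1,0,1]] U=[[-1,0,2,2],[0,-1,-2,-1],[0,0,-1,0],[0,0,0,-1]]

  row1 -= 2·row0 → [0,-1,-2,-1]
  row2 -= 2·row0 → [0,0,-1,0]
  row3 -= -2·row0 → [0,1,2,0]
  row2 -= 0·row1 → [0,0,-1,0]
  row3 -= -1·row1 → [0,0,0,-1]
  row3 -= 0·row2 → [0,0,0,-1]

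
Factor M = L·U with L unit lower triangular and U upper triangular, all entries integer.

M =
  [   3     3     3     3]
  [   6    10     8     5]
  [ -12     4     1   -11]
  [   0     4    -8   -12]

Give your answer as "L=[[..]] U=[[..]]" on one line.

L=[[1,0,0,0],[2,1,0,0],[-4,4,1,0],[0,1,-2,1]] U=[[3,3,3,3],[0,4,2,-1],[0,0,5,5],[0,0,0,-1]]

  R1 -= 2·R0 → [0,4,2,-1]
  R2 -= -4·R0 → [0,16,13,1]
  R3 -= 0·R0 → [0,4,-8,-12]
  R2 -= 4·R1 → [0,0,5,5]
  R3 -= 1·R1 → [0,0,-10,-11]
  R3 -= -2·R2 → [0,0,0,-1]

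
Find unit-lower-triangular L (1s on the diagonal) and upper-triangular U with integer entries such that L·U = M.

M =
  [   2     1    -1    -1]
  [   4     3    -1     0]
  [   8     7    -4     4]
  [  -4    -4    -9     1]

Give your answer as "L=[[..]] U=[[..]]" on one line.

  R1 -= 2·R0 → [0,1,1,2]
  R2 -= 4·R0 → [0,3,0,8]
  R3 -= -2·R0 → [0,-2,-11,-1]
  R2 -= 3·R1 → [0,0,-3,2]
  R3 -= -2·R1 → [0,0,-9,3]
  R3 -= 3·R2 → [0,0,0,-3]

L=[[1,0,0,0],[2,1,0,0],[4,3,1,0],[-2,-2,3,1]] U=[[2,1,-1,-1],[0,1,1,2],[0,0,-3,2],[0,0,0,-3]]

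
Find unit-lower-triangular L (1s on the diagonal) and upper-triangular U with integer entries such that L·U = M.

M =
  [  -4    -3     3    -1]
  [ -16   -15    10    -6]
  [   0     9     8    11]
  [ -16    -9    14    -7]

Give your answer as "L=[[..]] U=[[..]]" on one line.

L=[[1,0,0,0],[4,1,0,0],[0,-3,1,0],[4,-1,0,1]] U=[[-4,-3,3,-1],[0,-3,-2,-2],[0,0,2,5],[0,0,0,-5]]

  R1 -= 4·R0 → [0,-3,-2,-2]
  R2 -= 0·R0 → [0,9,8,11]
  R3 -= 4·R0 → [0,3,2,-3]
  R2 -= -3·R1 → [0,0,2,5]
  R3 -= -1·R1 → [0,0,0,-5]
  R3 -= 0·R2 → [0,0,0,-5]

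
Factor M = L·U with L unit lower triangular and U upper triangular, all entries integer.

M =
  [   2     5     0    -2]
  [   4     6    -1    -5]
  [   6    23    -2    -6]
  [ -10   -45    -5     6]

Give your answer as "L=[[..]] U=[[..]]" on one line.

L=[[1,0,0,0],[2,1,0,0],[3,-2,1,0],[-5,5,0,1]] U=[[2,5,0,-2],[0,-4,-1,-1],[0,0,-4,-2],[0,0,0,1]]

  R1 -= 2·R0 → [0,-4,-1,-1]
  R2 -= 3·R0 → [0,8,-2,0]
  R3 -= -5·R0 → [0,-20,-5,-4]
  R2 -= -2·R1 → [0,0,-4,-2]
  R3 -= 5·R1 → [0,0,0,1]
  R3 -= 0·R2 → [0,0,0,1]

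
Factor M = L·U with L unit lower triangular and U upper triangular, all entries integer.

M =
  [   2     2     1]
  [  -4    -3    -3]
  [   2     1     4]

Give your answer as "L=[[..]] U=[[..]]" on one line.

  r1 -= -2·r0 → [0,1,-1]
  r2 -= 1·r0 → [0,-1,3]
  r2 -= -1·r1 → [0,0,2]

L=[[1,0,0],[-2,1,0],[1,-1,1]] U=[[2,2,1],[0,1,-1],[0,0,2]]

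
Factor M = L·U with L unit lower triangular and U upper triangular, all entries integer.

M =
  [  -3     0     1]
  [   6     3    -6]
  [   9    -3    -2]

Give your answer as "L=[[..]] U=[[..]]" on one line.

L=[[1,0,0],[-2,1,0],[-3,-1,1]] U=[[-3,0,1],[0,3,-4],[0,0,-3]]

  row1 -= -2·row0 → [0,3,-4]
  row2 -= -3·row0 → [0,-3,1]
  row2 -= -1·row1 → [0,0,-3]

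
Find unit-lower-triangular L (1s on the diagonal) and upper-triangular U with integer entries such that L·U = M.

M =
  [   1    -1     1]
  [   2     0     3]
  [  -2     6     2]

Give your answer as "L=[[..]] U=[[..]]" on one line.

  r1 -= 2·r0 → [0,2,1]
  r2 -= -2·r0 → [0,4,4]
  r2 -= 2·r1 → [0,0,2]

L=[[1,0,0],[2,1,0],[-2,2,1]] U=[[1,-1,1],[0,2,1],[0,0,2]]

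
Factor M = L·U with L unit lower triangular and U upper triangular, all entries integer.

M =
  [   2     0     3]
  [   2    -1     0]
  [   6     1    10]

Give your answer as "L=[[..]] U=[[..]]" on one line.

L=[[1,0,0],[1,1,0],[3,-1,1]] U=[[2,0,3],[0,-1,-3],[0,0,-2]]

  row1 -= 1·row0 → [0,-1,-3]
  row2 -= 3·row0 → [0,1,1]
  row2 -= -1·row1 → [0,0,-2]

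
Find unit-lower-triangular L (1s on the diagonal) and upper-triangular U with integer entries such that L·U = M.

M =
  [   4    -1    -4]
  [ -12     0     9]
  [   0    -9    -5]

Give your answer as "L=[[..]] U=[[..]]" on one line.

  row1 -= -3·row0 → [0,-3,-3]
  row2 -= 0·row0 → [0,-9,-5]
  row2 -= 3·row1 → [0,0,4]

L=[[1,0,0],[-3,1,0],[0,3,1]] U=[[4,-1,-4],[0,-3,-3],[0,0,4]]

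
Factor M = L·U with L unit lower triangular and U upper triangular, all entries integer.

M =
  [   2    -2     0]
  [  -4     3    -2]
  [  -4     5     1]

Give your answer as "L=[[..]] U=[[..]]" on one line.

  r1 -= -2·r0 → [0,-1,-2]
  r2 -= -2·r0 → [0,1,1]
  r2 -= -1·r1 → [0,0,-1]

L=[[1,0,0],[-2,1,0],[-2,-1,1]] U=[[2,-2,0],[0,-1,-2],[0,0,-1]]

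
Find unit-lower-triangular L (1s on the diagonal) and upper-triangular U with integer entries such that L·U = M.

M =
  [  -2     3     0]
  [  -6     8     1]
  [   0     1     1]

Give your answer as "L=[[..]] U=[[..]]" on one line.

  row1 -= 3·row0 → [0,-1,1]
  row2 -= 0·row0 → [0,1,1]
  row2 -= -1·row1 → [0,0,2]

L=[[1,0,0],[3,1,0],[0,-1,1]] U=[[-2,3,0],[0,-1,1],[0,0,2]]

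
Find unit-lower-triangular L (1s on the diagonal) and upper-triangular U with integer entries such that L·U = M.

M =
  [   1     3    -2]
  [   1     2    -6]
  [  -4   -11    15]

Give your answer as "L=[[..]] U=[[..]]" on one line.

  row1 -= 1·row0 → [0,-1,-4]
  row2 -= -4·row0 → [0,1,7]
  row2 -= -1·row1 → [0,0,3]

L=[[1,0,0],[1,1,0],[-4,-1,1]] U=[[1,3,-2],[0,-1,-4],[0,0,3]]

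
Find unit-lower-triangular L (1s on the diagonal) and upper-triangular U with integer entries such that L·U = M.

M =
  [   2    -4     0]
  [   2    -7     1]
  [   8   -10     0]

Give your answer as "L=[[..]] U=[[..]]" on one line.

L=[[1,0,0],[1,1,0],[4,-2,1]] U=[[2,-4,0],[0,-3,1],[0,0,2]]

  row1 -= 1·row0 → [0,-3,1]
  row2 -= 4·row0 → [0,6,0]
  row2 -= -2·row1 → [0,0,2]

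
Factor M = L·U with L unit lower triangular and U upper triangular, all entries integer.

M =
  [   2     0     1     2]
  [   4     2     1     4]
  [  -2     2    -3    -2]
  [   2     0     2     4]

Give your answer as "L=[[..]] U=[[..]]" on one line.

L=[[1,0,0,0],[2,1,0,0],[-1,1,1,0],[1,0,-1,1]] U=[[2,0,1,2],[0,2,-1,0],[0,0,-1,0],[0,0,0,2]]

  row1 -= 2·row0 → [0,2,-1,0]
  row2 -= -1·row0 → [0,2,-2,0]
  row3 -= 1·row0 → [0,0,1,2]
  row2 -= 1·row1 → [0,0,-1,0]
  row3 -= 0·row1 → [0,0,1,2]
  row3 -= -1·row2 → [0,0,0,2]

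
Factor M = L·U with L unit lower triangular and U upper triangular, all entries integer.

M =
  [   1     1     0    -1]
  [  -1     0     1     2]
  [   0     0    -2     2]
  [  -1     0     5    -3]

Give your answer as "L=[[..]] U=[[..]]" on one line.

  R1 -= -1·R0 → [0,1,1,1]
  R2 -= 0·R0 → [0,0,-2,2]
  R3 -= -1·R0 → [0,1,5,-4]
  R2 -= 0·R1 → [0,0,-2,2]
  R3 -= 1·R1 → [0,0,4,-5]
  R3 -= -2·R2 → [0,0,0,-1]

L=[[1,0,0,0],[-1,1,0,0],[0,0,1,0],[-1,1,-2,1]] U=[[1,1,0,-1],[0,1,1,1],[0,0,-2,2],[0,0,0,-1]]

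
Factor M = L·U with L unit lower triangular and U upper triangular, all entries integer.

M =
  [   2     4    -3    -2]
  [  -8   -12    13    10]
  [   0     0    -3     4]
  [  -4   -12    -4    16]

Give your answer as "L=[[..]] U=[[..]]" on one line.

L=[[1,0,0,0],[-4,1,0,0],[0,0,1,0],[-2,-1,3,1]] U=[[2,4,-3,-2],[0,4,1,2],[0,0,-3,4],[0,0,0,2]]

  r1 -= -4·r0 → [0,4,1,2]
  r2 -= 0·r0 → [0,0,-3,4]
  r3 -= -2·r0 → [0,-4,-10,12]
  r2 -= 0·r1 → [0,0,-3,4]
  r3 -= -1·r1 → [0,0,-9,14]
  r3 -= 3·r2 → [0,0,0,2]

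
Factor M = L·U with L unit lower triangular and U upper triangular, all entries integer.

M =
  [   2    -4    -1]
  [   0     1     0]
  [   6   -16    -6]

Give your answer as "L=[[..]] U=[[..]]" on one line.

L=[[1,0,0],[0,1,0],[3,-4,1]] U=[[2,-4,-1],[0,1,0],[0,0,-3]]

  row1 -= 0·row0 → [0,1,0]
  row2 -= 3·row0 → [0,-4,-3]
  row2 -= -4·row1 → [0,0,-3]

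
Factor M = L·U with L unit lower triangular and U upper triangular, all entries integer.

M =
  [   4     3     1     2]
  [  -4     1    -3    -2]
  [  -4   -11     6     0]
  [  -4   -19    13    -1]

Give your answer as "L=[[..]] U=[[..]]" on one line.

  row1 -= -1·row0 → [0,4,-2,0]
  row2 -= -1·row0 → [0,-8,7,2]
  row3 -= -1·row0 → [0,-16,14,1]
  row2 -= -2·row1 → [0,0,3,2]
  row3 -= -4·row1 → [0,0,6,1]
  row3 -= 2·row2 → [0,0,0,-3]

L=[[1,0,0,0],[-1,1,0,0],[-1,-2,1,0],[-1,-4,2,1]] U=[[4,3,1,2],[0,4,-2,0],[0,0,3,2],[0,0,0,-3]]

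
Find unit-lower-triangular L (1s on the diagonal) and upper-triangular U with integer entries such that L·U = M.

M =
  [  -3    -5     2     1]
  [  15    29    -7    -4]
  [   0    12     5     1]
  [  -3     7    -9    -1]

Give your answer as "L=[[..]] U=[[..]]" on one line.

L=[[1,0,0,0],[-5,1,0,0],[0,3,1,0],[1,3,5,1]] U=[[-3,-5,2,1],[0,4,3,1],[0,0,-4,-2],[0,0,0,5]]

  R1 -= -5·R0 → [0,4,3,1]
  R2 -= 0·R0 → [0,12,5,1]
  R3 -= 1·R0 → [0,12,-11,-2]
  R2 -= 3·R1 → [0,0,-4,-2]
  R3 -= 3·R1 → [0,0,-20,-5]
  R3 -= 5·R2 → [0,0,0,5]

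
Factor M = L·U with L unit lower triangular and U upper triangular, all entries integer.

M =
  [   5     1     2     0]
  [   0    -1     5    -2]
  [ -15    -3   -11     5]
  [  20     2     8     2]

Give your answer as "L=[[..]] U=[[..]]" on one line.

L=[[1,0,0,0],[0,1,0,0],[-3,0,1,0],[4,2,2,1]] U=[[5,1,2,0],[0,-1,5,-2],[0,0,-5,5],[0,0,0,-4]]

  row1 -= 0·row0 → [0,-1,5,-2]
  row2 -= -3·row0 → [0,0,-5,5]
  row3 -= 4·row0 → [0,-2,0,2]
  row2 -= 0·row1 → [0,0,-5,5]
  row3 -= 2·row1 → [0,0,-10,6]
  row3 -= 2·row2 → [0,0,0,-4]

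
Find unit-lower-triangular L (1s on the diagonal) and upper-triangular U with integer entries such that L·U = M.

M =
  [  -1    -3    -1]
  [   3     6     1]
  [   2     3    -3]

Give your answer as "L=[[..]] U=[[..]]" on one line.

L=[[1,0,0],[-3,1,0],[-2,1,1]] U=[[-1,-3,-1],[0,-3,-2],[0,0,-3]]

  R1 -= -3·R0 → [0,-3,-2]
  R2 -= -2·R0 → [0,-3,-5]
  R2 -= 1·R1 → [0,0,-3]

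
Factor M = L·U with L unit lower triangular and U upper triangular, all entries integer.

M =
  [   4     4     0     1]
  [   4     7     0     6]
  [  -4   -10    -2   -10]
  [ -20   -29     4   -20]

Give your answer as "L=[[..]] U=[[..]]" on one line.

L=[[1,0,0,0],[1,1,0,0],[-1,-2,1,0],[-5,-3,-2,1]] U=[[4,4,0,1],[0,3,0,5],[0,0,-2,1],[0,0,0,2]]

  R1 -= 1·R0 → [0,3,0,5]
  R2 -= -1·R0 → [0,-6,-2,-9]
  R3 -= -5·R0 → [0,-9,4,-15]
  R2 -= -2·R1 → [0,0,-2,1]
  R3 -= -3·R1 → [0,0,4,0]
  R3 -= -2·R2 → [0,0,0,2]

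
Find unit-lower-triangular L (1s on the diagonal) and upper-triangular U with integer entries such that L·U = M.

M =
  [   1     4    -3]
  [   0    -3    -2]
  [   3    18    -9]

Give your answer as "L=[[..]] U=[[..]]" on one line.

L=[[1,0,0],[0,1,0],[3,-2,1]] U=[[1,4,-3],[0,-3,-2],[0,0,-4]]

  row1 -= 0·row0 → [0,-3,-2]
  row2 -= 3·row0 → [0,6,0]
  row2 -= -2·row1 → [0,0,-4]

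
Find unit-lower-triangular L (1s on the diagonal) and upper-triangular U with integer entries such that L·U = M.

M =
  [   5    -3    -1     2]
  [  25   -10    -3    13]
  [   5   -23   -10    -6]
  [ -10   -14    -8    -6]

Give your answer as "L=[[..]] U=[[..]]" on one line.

L=[[1,0,0,0],[5,1,0,0],[1,-4,1,0],[-2,-4,2,1]] U=[[5,-3,-1,2],[0,5,2,3],[0,0,-1,4],[0,0,0,2]]

  r1 -= 5·r0 → [0,5,2,3]
  r2 -= 1·r0 → [0,-20,-9,-8]
  r3 -= -2·r0 → [0,-20,-10,-2]
  r2 -= -4·r1 → [0,0,-1,4]
  r3 -= -4·r1 → [0,0,-2,10]
  r3 -= 2·r2 → [0,0,0,2]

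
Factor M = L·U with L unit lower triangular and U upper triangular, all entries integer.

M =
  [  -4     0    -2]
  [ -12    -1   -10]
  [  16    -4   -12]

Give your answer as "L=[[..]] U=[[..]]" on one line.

  row1 -= 3·row0 → [0,-1,-4]
  row2 -= -4·row0 → [0,-4,-20]
  row2 -= 4·row1 → [0,0,-4]

L=[[1,0,0],[3,1,0],[-4,4,1]] U=[[-4,0,-2],[0,-1,-4],[0,0,-4]]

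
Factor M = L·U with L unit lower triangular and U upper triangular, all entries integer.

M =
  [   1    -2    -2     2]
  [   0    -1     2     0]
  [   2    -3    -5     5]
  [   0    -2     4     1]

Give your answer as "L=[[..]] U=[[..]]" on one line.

L=[[1,0,0,0],[0,1,0,0],[2,-1,1,0],[0,2,0,1]] U=[[1,-2,-2,2],[0,-1,2,0],[0,0,1,1],[0,0,0,1]]

  r1 -= 0·r0 → [0,-1,2,0]
  r2 -= 2·r0 → [0,1,-1,1]
  r3 -= 0·r0 → [0,-2,4,1]
  r2 -= -1·r1 → [0,0,1,1]
  r3 -= 2·r1 → [0,0,0,1]
  r3 -= 0·r2 → [0,0,0,1]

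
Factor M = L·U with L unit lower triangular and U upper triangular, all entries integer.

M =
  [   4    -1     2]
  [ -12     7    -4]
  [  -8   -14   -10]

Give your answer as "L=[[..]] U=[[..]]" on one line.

  R1 -= -3·R0 → [0,4,2]
  R2 -= -2·R0 → [0,-16,-6]
  R2 -= -4·R1 → [0,0,2]

L=[[1,0,0],[-3,1,0],[-2,-4,1]] U=[[4,-1,2],[0,4,2],[0,0,2]]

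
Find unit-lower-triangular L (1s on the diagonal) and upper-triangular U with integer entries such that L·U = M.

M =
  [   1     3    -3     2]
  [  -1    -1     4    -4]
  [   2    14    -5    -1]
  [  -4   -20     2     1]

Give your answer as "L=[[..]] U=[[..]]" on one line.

L=[[1,0,0,0],[-1,1,0,0],[2,4,1,0],[-4,-4,2,1]] U=[[1,3,-3,2],[0,2,1,-2],[0,0,-3,3],[0,0,0,-5]]

  r1 -= -1·r0 → [0,2,1,-2]
  r2 -= 2·r0 → [0,8,1,-5]
  r3 -= -4·r0 → [0,-8,-10,9]
  r2 -= 4·r1 → [0,0,-3,3]
  r3 -= -4·r1 → [0,0,-6,1]
  r3 -= 2·r2 → [0,0,0,-5]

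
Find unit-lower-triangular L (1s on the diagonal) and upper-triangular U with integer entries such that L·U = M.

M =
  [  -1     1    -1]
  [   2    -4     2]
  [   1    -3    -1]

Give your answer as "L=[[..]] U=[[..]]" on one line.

L=[[1,0,0],[-2,1,0],[-1,1,1]] U=[[-1,1,-1],[0,-2,0],[0,0,-2]]

  r1 -= -2·r0 → [0,-2,0]
  r2 -= -1·r0 → [0,-2,-2]
  r2 -= 1·r1 → [0,0,-2]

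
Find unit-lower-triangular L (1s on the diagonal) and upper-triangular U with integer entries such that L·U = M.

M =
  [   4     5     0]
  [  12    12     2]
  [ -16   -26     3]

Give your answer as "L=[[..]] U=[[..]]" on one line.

L=[[1,0,0],[3,1,0],[-4,2,1]] U=[[4,5,0],[0,-3,2],[0,0,-1]]

  r1 -= 3·r0 → [0,-3,2]
  r2 -= -4·r0 → [0,-6,3]
  r2 -= 2·r1 → [0,0,-1]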